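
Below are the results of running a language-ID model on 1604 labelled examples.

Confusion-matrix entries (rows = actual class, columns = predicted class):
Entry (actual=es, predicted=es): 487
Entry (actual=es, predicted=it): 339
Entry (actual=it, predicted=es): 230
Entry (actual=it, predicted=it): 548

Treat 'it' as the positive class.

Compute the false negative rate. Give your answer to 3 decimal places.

0.296

FNR = FN/(FN+TP) = 230/(230+548) = 0.296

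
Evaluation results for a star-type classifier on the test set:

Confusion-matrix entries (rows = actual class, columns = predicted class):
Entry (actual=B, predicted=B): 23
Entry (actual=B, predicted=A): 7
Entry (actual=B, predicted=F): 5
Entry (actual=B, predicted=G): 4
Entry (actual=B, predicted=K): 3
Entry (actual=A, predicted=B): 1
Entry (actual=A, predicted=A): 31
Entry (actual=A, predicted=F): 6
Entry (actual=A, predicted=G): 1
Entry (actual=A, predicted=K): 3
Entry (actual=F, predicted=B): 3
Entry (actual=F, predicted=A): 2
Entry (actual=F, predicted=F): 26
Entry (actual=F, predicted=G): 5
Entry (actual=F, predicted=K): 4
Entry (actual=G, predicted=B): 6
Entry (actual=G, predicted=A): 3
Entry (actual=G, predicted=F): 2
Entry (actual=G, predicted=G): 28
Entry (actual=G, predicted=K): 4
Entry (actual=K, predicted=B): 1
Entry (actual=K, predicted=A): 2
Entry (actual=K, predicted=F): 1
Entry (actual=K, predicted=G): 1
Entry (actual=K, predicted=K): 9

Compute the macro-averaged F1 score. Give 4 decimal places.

Per-class F1 score (2·TP/(2·TP+FP+FN)):
  B: TP=23, FP=1+3+6+1=11, FN=7+5+4+3=19 → 46/76 = 0.60526
  A: TP=31, FP=7+2+3+2=14, FN=1+6+1+3=11 → 62/87 = 0.71264
  F: TP=26, FP=5+6+2+1=14, FN=3+2+5+4=14 → 52/80 = 0.65000
  G: TP=28, FP=4+1+5+1=11, FN=6+3+2+4=15 → 56/82 = 0.68293
  K: TP=9, FP=3+3+4+4=14, FN=1+2+1+1=5 → 18/37 = 0.48649
Macro-F1 score = mean = (0.60526 + 0.71264 + 0.65000 + 0.68293 + 0.48649) / 5 = 0.6275

0.6275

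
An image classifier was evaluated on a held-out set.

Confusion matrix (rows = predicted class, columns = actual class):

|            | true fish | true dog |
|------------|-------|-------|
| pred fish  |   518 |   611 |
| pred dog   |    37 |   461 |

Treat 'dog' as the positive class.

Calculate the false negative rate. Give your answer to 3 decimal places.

0.570

FNR = FN/(FN+TP) = 611/(611+461) = 0.570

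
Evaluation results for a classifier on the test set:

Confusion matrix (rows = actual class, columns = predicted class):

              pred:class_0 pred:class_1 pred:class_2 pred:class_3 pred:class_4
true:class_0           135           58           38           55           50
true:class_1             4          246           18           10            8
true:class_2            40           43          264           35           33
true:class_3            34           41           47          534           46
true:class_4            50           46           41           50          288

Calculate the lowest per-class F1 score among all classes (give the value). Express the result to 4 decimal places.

0.4508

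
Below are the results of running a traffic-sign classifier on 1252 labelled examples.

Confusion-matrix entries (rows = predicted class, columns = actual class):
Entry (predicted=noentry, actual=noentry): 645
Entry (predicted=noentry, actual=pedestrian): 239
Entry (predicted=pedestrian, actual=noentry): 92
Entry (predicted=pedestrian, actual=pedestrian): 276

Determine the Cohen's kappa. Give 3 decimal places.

0.430

Observed agreement pₒ = trace/N = 921/1252 = 0.7356
Expected agreement pₑ = Σ (rowᵢ·colᵢ)/N² = (737·884 + 515·368)/1252² = 0.5365
κ = (pₒ − pₑ)/(1 − pₑ) = (0.7356 − 0.5365)/(1 − 0.5365) = 0.430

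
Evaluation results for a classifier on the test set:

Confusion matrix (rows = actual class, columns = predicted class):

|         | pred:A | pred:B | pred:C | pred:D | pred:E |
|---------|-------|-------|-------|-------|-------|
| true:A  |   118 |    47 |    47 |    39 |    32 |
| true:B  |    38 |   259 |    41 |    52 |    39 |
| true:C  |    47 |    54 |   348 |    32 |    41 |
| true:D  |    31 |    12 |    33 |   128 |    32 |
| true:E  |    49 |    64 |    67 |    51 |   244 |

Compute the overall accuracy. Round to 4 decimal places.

0.5640

Accuracy = trace / total = (118+259+348+128+244=1097) / 1945 = 1097/1945 = 0.5640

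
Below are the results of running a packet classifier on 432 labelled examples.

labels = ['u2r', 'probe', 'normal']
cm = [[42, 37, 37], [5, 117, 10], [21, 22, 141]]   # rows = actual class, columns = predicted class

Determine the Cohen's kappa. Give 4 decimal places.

Observed agreement pₒ = trace/N = 300/432 = 0.69444
Expected agreement pₑ = Σ (rowᵢ·colᵢ)/N² = (116·68 + 132·176 + 184·188)/432² = 0.35211
κ = (pₒ − pₑ)/(1 − pₑ) = (0.69444 − 0.35211)/(1 − 0.35211) = 0.5284

0.5284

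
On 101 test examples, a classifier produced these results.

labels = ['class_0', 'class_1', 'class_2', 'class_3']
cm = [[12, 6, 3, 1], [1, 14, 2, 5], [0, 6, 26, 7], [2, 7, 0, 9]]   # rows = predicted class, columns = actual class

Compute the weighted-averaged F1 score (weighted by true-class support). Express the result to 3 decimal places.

Per-class F1 score (2·TP/(2·TP+FP+FN)):
  class_0: TP=12, FP=6+3+1=10, FN=1+0+2=3 → 24/37 = 0.6486
  class_1: TP=14, FP=1+2+5=8, FN=6+6+7=19 → 28/55 = 0.5091
  class_2: TP=26, FP=0+6+7=13, FN=3+2+0=5 → 52/70 = 0.7429
  class_3: TP=9, FP=2+7+0=9, FN=1+5+7=13 → 18/40 = 0.4500
Weighted-F1 score = Σ (supportᵢ/N)·F1 scoreᵢ with N=101: (15/101)·0.6486 + (33/101)·0.5091 + (31/101)·0.7429 + (22/101)·0.4500 = 0.589

0.589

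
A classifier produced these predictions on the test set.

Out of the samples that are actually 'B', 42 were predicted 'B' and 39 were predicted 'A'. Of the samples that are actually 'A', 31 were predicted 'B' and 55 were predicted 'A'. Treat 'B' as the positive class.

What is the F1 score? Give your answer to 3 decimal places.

Precision = TP/(TP+FP) = 42/73 = 0.5753
Recall = TP/(TP+FN) = 42/81 = 0.5185
F1 = 2·TP/(2·TP+FP+FN) = 84/154 = 0.545

0.545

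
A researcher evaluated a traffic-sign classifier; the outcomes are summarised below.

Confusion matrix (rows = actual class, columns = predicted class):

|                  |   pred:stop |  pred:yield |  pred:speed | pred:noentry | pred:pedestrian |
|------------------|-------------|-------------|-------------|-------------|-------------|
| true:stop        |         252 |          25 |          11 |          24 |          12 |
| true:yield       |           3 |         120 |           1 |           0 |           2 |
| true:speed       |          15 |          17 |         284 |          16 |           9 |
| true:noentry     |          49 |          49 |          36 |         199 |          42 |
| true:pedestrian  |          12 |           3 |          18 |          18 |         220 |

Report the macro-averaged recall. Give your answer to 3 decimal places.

0.781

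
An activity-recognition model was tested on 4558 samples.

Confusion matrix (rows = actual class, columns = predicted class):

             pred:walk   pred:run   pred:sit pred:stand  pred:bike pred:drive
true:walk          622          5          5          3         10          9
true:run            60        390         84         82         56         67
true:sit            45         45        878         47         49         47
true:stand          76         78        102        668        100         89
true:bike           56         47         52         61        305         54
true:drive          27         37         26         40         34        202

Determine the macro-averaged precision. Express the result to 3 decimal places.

Per-class precision (TP/(TP+FP)):
  walk: TP=622, FP=60+45+76+56+27=264 → 622/886 = 0.7020
  run: TP=390, FP=5+45+78+47+37=212 → 390/602 = 0.6478
  sit: TP=878, FP=5+84+102+52+26=269 → 878/1147 = 0.7655
  stand: TP=668, FP=3+82+47+61+40=233 → 668/901 = 0.7414
  bike: TP=305, FP=10+56+49+100+34=249 → 305/554 = 0.5505
  drive: TP=202, FP=9+67+47+89+54=266 → 202/468 = 0.4316
Macro-precision = mean = (0.7020 + 0.6478 + 0.7655 + 0.7414 + 0.5505 + 0.4316) / 6 = 0.640

0.640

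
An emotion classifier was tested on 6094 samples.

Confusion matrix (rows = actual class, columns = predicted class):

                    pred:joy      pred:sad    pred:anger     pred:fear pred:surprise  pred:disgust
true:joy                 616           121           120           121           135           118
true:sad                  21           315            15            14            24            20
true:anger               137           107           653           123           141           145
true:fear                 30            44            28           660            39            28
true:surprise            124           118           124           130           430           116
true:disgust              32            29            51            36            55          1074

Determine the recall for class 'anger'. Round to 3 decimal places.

0.500

One-vs-rest for 'anger': TP = diagonal; FP = other classes predicted 'anger'; FN = 'anger' predicted as other.
recall = TP/(TP+FN).
anger: TP=653, FN=137+107+123+141+145=653 → 653/1306 = 0.5000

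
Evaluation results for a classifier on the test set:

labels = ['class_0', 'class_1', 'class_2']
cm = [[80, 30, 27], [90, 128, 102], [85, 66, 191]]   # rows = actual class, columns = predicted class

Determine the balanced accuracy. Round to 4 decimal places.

Balanced accuracy = mean of per-class recall.
  class_0: recall = 80/137 = 0.58394
  class_1: recall = 128/320 = 0.40000
  class_2: recall = 191/342 = 0.55848
Mean = (0.58394 + 0.40000 + 0.55848) / 3 = 0.5141

0.5141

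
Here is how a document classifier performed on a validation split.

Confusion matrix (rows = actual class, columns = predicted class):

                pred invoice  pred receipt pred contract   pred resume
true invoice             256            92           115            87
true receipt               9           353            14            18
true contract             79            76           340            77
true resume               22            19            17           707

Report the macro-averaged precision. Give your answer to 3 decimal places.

Per-class precision (TP/(TP+FP)):
  invoice: TP=256, FP=9+79+22=110 → 256/366 = 0.6995
  receipt: TP=353, FP=92+76+19=187 → 353/540 = 0.6537
  contract: TP=340, FP=115+14+17=146 → 340/486 = 0.6996
  resume: TP=707, FP=87+18+77=182 → 707/889 = 0.7953
Macro-precision = mean = (0.6995 + 0.6537 + 0.6996 + 0.7953) / 4 = 0.712

0.712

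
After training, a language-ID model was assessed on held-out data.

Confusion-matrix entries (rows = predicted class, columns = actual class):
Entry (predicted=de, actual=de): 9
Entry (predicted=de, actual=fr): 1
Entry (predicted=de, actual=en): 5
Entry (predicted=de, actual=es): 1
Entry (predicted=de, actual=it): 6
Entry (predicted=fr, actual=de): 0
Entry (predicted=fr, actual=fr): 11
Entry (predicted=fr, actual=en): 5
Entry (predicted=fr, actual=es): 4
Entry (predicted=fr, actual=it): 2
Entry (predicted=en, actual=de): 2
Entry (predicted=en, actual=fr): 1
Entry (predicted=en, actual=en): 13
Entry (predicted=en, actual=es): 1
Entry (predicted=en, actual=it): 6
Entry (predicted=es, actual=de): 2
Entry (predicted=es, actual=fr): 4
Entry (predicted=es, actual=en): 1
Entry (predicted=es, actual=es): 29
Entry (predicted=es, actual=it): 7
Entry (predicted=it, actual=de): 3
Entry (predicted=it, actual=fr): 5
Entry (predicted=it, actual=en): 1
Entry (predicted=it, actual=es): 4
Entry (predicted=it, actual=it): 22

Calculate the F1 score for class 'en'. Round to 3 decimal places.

0.542

Take TP from the diagonal, FP from the rest of the 'en' prediction marginal, FN from the rest of the 'en' actual marginal.
F1 score = 2·TP/(2·TP+FP+FN).
en: TP=13, FP=2+1+1+6=10, FN=5+5+1+1=12 → 26/48 = 0.5417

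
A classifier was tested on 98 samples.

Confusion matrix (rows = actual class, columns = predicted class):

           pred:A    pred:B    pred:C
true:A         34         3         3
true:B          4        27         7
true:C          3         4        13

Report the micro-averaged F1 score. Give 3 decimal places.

Micro-averaging pools counts across classes: ΣTP=74, ΣFP=24, ΣFN=24.
Micro-F1 score = 2·TP/(2·TP+FP+FN) on pooled counts = 0.755 (equals overall accuracy in single-label multiclass).

0.755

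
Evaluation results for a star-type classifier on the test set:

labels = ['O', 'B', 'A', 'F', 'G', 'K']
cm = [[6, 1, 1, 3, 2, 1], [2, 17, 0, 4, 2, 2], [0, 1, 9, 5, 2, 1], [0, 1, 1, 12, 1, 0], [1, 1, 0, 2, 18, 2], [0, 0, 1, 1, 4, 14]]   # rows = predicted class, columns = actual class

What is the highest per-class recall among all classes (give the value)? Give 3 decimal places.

Per-class recall (TP/(TP+FN)):
  O: TP=6, FN=2+0+0+1+0=3 → 6/9 = 0.6667
  B: TP=17, FN=1+1+1+1+0=4 → 17/21 = 0.8095
  A: TP=9, FN=1+0+1+0+1=3 → 9/12 = 0.7500
  F: TP=12, FN=3+4+5+2+1=15 → 12/27 = 0.4444
  G: TP=18, FN=2+2+2+1+4=11 → 18/29 = 0.6207
  K: TP=14, FN=1+2+1+0+2=6 → 14/20 = 0.7000
Highest is class 'B' with recall = 0.810.

0.810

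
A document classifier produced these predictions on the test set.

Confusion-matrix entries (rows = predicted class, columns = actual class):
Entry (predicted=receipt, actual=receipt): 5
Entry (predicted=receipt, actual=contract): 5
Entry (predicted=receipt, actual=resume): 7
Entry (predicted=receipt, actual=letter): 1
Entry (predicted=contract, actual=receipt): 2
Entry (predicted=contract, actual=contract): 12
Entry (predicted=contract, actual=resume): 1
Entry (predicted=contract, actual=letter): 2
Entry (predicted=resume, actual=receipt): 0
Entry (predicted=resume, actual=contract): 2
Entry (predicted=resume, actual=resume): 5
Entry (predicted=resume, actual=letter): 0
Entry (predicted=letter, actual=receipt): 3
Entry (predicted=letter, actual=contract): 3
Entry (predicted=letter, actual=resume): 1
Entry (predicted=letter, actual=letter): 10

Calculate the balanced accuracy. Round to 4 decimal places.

0.5430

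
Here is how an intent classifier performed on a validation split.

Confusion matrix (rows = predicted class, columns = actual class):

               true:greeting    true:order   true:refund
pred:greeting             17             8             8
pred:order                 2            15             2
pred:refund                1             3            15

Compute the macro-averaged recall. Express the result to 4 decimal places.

0.6756

Per-class recall (TP/(TP+FN)):
  greeting: TP=17, FN=2+1=3 → 17/20 = 0.85000
  order: TP=15, FN=8+3=11 → 15/26 = 0.57692
  refund: TP=15, FN=8+2=10 → 15/25 = 0.60000
Macro-recall = mean = (0.85000 + 0.57692 + 0.60000) / 3 = 0.6756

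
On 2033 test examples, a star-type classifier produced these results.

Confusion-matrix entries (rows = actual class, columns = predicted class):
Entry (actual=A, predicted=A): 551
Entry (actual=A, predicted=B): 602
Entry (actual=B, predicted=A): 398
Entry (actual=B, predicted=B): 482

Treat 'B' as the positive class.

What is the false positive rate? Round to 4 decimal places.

FPR = FP/(FP+TN) = 602/(602+551) = 0.5221

0.5221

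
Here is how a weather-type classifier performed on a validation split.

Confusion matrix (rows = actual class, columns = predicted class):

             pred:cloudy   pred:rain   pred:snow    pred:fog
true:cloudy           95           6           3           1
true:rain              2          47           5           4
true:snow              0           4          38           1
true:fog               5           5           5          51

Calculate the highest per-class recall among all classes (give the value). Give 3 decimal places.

Per-class recall (TP/(TP+FN)):
  cloudy: TP=95, FN=6+3+1=10 → 95/105 = 0.9048
  rain: TP=47, FN=2+5+4=11 → 47/58 = 0.8103
  snow: TP=38, FN=0+4+1=5 → 38/43 = 0.8837
  fog: TP=51, FN=5+5+5=15 → 51/66 = 0.7727
Highest is class 'cloudy' with recall = 0.905.

0.905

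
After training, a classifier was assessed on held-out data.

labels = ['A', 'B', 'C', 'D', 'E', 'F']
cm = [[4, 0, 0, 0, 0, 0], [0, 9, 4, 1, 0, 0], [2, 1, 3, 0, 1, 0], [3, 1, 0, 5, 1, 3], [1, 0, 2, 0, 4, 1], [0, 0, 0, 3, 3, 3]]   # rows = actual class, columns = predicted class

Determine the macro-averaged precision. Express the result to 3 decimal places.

0.497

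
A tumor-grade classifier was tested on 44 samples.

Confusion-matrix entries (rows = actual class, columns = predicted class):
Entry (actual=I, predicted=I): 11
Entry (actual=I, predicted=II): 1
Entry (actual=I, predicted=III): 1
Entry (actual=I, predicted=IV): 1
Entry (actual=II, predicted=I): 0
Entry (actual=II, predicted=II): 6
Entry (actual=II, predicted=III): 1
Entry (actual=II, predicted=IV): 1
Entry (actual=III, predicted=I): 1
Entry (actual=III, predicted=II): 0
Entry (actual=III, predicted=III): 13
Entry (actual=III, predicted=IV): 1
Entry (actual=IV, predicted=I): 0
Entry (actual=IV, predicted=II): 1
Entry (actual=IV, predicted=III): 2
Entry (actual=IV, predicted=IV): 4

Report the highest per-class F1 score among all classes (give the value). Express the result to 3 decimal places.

0.846

Per-class F1 score (2·TP/(2·TP+FP+FN)):
  I: TP=11, FP=0+1+0=1, FN=1+1+1=3 → 22/26 = 0.8462
  II: TP=6, FP=1+0+1=2, FN=0+1+1=2 → 12/16 = 0.7500
  III: TP=13, FP=1+1+2=4, FN=1+0+1=2 → 26/32 = 0.8125
  IV: TP=4, FP=1+1+1=3, FN=0+1+2=3 → 8/14 = 0.5714
Highest is class 'I' with F1 score = 0.846.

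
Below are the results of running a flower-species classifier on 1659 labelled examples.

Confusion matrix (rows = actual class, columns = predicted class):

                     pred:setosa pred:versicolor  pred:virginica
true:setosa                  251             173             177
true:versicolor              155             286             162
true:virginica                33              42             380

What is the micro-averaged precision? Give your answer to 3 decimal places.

0.553

Micro-averaging pools counts across classes: ΣTP=917, ΣFP=742, ΣFN=742.
Micro-precision = TP/(TP+FP) on pooled counts = 0.553 (equals overall accuracy in single-label multiclass).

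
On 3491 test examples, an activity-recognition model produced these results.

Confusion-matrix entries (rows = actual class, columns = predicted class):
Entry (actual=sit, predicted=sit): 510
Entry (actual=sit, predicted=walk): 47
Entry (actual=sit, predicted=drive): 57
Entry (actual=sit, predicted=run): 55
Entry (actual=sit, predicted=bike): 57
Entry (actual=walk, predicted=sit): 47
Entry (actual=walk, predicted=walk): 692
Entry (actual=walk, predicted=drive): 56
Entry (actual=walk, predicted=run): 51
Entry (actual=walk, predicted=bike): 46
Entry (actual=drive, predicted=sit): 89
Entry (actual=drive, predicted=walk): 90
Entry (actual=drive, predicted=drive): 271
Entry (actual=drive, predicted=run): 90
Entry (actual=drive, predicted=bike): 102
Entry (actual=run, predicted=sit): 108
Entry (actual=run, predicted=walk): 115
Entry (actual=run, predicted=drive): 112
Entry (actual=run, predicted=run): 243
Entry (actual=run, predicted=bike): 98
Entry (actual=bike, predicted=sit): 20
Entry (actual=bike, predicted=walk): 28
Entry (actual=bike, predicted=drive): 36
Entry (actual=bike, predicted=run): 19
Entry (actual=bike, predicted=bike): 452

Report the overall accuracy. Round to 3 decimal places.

Accuracy = trace / total = (510+692+271+243+452=2168) / 3491 = 2168/3491 = 0.621

0.621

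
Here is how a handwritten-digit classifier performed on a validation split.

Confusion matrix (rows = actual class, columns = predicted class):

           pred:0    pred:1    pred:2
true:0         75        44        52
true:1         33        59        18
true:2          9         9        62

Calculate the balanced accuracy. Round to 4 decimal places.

0.5833

Balanced accuracy = mean of per-class recall.
  0: recall = 75/171 = 0.43860
  1: recall = 59/110 = 0.53636
  2: recall = 62/80 = 0.77500
Mean = (0.43860 + 0.53636 + 0.77500) / 3 = 0.5833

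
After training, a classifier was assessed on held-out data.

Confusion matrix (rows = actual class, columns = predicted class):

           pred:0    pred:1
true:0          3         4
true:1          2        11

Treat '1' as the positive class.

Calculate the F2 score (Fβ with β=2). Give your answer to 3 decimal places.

Fβ = (1+β²)·TP / ((1+β²)·TP + β²·FN + FP), with β²=4
= 5·11 / (5·11 + 4·2 + 4) = 0.821

0.821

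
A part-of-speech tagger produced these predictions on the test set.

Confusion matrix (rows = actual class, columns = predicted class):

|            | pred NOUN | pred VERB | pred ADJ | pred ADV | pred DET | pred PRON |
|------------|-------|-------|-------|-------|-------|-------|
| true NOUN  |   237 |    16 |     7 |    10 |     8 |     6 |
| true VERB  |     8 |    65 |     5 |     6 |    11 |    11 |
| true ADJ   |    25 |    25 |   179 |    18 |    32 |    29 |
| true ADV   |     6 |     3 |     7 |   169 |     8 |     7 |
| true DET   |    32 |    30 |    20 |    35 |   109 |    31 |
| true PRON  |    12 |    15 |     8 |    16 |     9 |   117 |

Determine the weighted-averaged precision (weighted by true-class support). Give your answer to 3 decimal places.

Per-class precision (TP/(TP+FP)):
  NOUN: TP=237, FP=8+25+6+32+12=83 → 237/320 = 0.7406
  VERB: TP=65, FP=16+25+3+30+15=89 → 65/154 = 0.4221
  ADJ: TP=179, FP=7+5+7+20+8=47 → 179/226 = 0.7920
  ADV: TP=169, FP=10+6+18+35+16=85 → 169/254 = 0.6654
  DET: TP=109, FP=8+11+32+8+9=68 → 109/177 = 0.6158
  PRON: TP=117, FP=6+11+29+7+31=84 → 117/201 = 0.5821
Weighted-precision = Σ (supportᵢ/N)·precisionᵢ with N=1332: (284/1332)·0.7406 + (106/1332)·0.4221 + (308/1332)·0.7920 + (200/1332)·0.6654 + (257/1332)·0.6158 + (177/1332)·0.5821 = 0.671

0.671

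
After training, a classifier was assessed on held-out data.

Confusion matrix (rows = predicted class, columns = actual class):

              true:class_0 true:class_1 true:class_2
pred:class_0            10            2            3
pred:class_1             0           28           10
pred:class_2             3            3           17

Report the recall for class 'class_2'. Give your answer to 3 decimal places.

0.567

One-vs-rest for 'class_2': TP = diagonal; FP = other classes predicted 'class_2'; FN = 'class_2' predicted as other.
recall = TP/(TP+FN).
class_2: TP=17, FN=3+10=13 → 17/30 = 0.5667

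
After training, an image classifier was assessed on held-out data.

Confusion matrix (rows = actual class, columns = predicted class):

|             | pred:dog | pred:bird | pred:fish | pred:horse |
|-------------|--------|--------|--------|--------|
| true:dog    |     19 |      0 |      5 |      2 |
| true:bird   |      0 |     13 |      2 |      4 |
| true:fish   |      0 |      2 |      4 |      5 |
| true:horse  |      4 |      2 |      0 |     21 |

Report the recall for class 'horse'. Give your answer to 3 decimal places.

Take TP from the diagonal, FP from the rest of the 'horse' prediction marginal, FN from the rest of the 'horse' actual marginal.
recall = TP/(TP+FN).
horse: TP=21, FN=4+2+0=6 → 21/27 = 0.7778

0.778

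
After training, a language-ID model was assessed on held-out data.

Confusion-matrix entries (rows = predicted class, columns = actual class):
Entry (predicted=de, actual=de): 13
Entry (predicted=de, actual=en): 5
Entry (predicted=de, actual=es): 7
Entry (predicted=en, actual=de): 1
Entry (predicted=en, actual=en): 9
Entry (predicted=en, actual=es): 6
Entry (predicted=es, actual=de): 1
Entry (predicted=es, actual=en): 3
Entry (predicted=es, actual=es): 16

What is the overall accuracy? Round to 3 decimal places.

0.623

Accuracy = trace / total = (13+9+16=38) / 61 = 38/61 = 0.623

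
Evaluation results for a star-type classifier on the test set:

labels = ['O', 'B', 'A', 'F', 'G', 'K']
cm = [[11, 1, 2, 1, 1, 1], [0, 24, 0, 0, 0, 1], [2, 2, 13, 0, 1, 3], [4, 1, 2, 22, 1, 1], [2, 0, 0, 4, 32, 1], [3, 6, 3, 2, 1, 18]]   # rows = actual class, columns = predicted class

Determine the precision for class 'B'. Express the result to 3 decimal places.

One-vs-rest for 'B': TP = diagonal; FP = other classes predicted 'B'; FN = 'B' predicted as other.
precision = TP/(TP+FP).
B: TP=24, FP=1+2+1+0+6=10 → 24/34 = 0.7059

0.706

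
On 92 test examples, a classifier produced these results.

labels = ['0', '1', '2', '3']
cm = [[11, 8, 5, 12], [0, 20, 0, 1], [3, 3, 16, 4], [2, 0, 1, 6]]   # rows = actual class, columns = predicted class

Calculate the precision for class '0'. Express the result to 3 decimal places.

0.688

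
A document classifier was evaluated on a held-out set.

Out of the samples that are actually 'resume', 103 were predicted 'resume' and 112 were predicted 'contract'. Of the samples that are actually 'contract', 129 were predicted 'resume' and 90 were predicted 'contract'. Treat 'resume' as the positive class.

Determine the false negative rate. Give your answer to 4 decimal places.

FNR = FN/(FN+TP) = 112/(112+103) = 0.5209

0.5209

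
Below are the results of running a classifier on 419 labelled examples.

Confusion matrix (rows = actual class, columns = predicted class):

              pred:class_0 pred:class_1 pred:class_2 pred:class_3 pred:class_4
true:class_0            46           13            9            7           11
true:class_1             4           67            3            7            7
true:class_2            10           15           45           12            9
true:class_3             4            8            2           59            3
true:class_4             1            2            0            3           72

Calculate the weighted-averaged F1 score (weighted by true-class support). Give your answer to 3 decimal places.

0.681

Per-class F1 score (2·TP/(2·TP+FP+FN)):
  class_0: TP=46, FP=4+10+4+1=19, FN=13+9+7+11=40 → 92/151 = 0.6093
  class_1: TP=67, FP=13+15+8+2=38, FN=4+3+7+7=21 → 134/193 = 0.6943
  class_2: TP=45, FP=9+3+2+0=14, FN=10+15+12+9=46 → 90/150 = 0.6000
  class_3: TP=59, FP=7+7+12+3=29, FN=4+8+2+3=17 → 118/164 = 0.7195
  class_4: TP=72, FP=11+7+9+3=30, FN=1+2+0+3=6 → 144/180 = 0.8000
Weighted-F1 score = Σ (supportᵢ/N)·F1 scoreᵢ with N=419: (86/419)·0.6093 + (88/419)·0.6943 + (91/419)·0.6000 + (76/419)·0.7195 + (78/419)·0.8000 = 0.681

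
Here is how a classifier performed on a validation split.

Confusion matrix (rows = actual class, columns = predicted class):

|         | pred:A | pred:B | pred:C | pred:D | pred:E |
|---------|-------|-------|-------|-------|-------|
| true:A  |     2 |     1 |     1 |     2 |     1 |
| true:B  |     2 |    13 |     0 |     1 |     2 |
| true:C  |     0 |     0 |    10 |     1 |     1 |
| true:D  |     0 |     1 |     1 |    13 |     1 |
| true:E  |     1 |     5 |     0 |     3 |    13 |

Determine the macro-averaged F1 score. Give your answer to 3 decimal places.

0.645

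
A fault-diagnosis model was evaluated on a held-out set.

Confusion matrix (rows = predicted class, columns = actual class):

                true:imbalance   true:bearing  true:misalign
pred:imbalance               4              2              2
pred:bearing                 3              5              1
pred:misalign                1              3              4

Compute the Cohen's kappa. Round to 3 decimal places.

0.277

Observed agreement pₒ = trace/N = 13/25 = 0.5200
Expected agreement pₑ = Σ (rowᵢ·colᵢ)/N² = (8·8 + 10·9 + 7·8)/25² = 0.3360
κ = (pₒ − pₑ)/(1 − pₑ) = (0.5200 − 0.3360)/(1 − 0.3360) = 0.277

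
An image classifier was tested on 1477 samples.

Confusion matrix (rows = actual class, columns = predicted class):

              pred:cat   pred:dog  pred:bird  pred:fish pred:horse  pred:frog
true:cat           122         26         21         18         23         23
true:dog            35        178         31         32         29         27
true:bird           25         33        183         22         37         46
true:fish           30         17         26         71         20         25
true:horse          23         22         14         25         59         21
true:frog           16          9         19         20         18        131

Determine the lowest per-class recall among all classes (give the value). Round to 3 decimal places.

Per-class recall (TP/(TP+FN)):
  cat: TP=122, FN=26+21+18+23+23=111 → 122/233 = 0.5236
  dog: TP=178, FN=35+31+32+29+27=154 → 178/332 = 0.5361
  bird: TP=183, FN=25+33+22+37+46=163 → 183/346 = 0.5289
  fish: TP=71, FN=30+17+26+20+25=118 → 71/189 = 0.3757
  horse: TP=59, FN=23+22+14+25+21=105 → 59/164 = 0.3598
  frog: TP=131, FN=16+9+19+20+18=82 → 131/213 = 0.6150
Lowest is class 'horse' with recall = 0.360.

0.360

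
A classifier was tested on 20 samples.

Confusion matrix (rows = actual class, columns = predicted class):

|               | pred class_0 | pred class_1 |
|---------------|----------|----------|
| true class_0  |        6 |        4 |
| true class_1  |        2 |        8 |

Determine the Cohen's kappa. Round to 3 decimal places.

0.400

Observed agreement pₒ = trace/N = 14/20 = 0.7000
Expected agreement pₑ = Σ (rowᵢ·colᵢ)/N² = (10·8 + 10·12)/20² = 0.5000
κ = (pₒ − pₑ)/(1 − pₑ) = (0.7000 − 0.5000)/(1 − 0.5000) = 0.400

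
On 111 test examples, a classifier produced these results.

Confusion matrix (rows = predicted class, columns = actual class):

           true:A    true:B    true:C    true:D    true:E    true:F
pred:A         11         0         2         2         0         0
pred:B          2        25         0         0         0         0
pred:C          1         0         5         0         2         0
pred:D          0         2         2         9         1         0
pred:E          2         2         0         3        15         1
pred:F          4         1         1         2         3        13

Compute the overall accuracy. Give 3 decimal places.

0.703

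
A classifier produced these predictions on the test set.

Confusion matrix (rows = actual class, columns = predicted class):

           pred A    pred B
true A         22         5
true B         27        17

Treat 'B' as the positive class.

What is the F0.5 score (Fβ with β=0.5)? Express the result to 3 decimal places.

Fβ = (1+β²)·TP / ((1+β²)·TP + β²·FN + FP), with β²=1/4
= 1.25·17 / (1.25·17 + 0.25·27 + 5) = 0.644

0.644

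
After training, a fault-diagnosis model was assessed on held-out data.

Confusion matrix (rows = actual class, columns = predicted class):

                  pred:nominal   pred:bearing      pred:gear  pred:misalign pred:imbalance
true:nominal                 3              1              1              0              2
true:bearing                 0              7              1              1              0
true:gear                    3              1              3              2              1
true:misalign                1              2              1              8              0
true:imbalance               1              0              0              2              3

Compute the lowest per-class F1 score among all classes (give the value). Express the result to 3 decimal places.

0.375

Per-class F1 score (2·TP/(2·TP+FP+FN)):
  nominal: TP=3, FP=0+3+1+1=5, FN=1+1+0+2=4 → 6/15 = 0.4000
  bearing: TP=7, FP=1+1+2+0=4, FN=0+1+1+0=2 → 14/20 = 0.7000
  gear: TP=3, FP=1+1+1+0=3, FN=3+1+2+1=7 → 6/16 = 0.3750
  misalign: TP=8, FP=0+1+2+2=5, FN=1+2+1+0=4 → 16/25 = 0.6400
  imbalance: TP=3, FP=2+0+1+0=3, FN=1+0+0+2=3 → 6/12 = 0.5000
Lowest is class 'gear' with F1 score = 0.375.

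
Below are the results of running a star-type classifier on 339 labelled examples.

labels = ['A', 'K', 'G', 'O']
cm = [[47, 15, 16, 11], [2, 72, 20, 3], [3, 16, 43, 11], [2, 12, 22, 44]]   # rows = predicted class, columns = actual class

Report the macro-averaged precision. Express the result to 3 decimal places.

0.602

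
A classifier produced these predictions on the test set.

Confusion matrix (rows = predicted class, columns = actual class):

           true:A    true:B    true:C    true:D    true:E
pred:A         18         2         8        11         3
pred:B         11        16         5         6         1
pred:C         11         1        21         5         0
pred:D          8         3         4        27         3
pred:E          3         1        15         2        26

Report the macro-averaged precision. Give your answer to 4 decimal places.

Per-class precision (TP/(TP+FP)):
  A: TP=18, FP=2+8+11+3=24 → 18/42 = 0.42857
  B: TP=16, FP=11+5+6+1=23 → 16/39 = 0.41026
  C: TP=21, FP=11+1+5+0=17 → 21/38 = 0.55263
  D: TP=27, FP=8+3+4+3=18 → 27/45 = 0.60000
  E: TP=26, FP=3+1+15+2=21 → 26/47 = 0.55319
Macro-precision = mean = (0.42857 + 0.41026 + 0.55263 + 0.60000 + 0.55319) / 5 = 0.5089

0.5089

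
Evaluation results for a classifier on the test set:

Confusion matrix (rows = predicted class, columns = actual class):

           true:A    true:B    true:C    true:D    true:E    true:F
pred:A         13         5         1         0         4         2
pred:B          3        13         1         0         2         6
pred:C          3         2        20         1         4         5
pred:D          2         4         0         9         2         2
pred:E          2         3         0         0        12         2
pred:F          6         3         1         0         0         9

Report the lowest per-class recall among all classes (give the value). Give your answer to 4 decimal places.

Per-class recall (TP/(TP+FN)):
  A: TP=13, FN=3+3+2+2+6=16 → 13/29 = 0.44828
  B: TP=13, FN=5+2+4+3+3=17 → 13/30 = 0.43333
  C: TP=20, FN=1+1+0+0+1=3 → 20/23 = 0.86957
  D: TP=9, FN=0+0+1+0+0=1 → 9/10 = 0.90000
  E: TP=12, FN=4+2+4+2+0=12 → 12/24 = 0.50000
  F: TP=9, FN=2+6+5+2+2=17 → 9/26 = 0.34615
Lowest is class 'F' with recall = 0.3462.

0.3462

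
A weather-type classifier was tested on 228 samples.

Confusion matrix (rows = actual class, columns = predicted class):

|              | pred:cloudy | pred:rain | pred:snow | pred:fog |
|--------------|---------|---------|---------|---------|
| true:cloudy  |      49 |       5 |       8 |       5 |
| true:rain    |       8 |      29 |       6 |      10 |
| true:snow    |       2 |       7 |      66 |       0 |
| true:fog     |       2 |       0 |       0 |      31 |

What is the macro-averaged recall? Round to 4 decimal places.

0.7745

Per-class recall (TP/(TP+FN)):
  cloudy: TP=49, FN=5+8+5=18 → 49/67 = 0.73134
  rain: TP=29, FN=8+6+10=24 → 29/53 = 0.54717
  snow: TP=66, FN=2+7+0=9 → 66/75 = 0.88000
  fog: TP=31, FN=2+0+0=2 → 31/33 = 0.93939
Macro-recall = mean = (0.73134 + 0.54717 + 0.88000 + 0.93939) / 4 = 0.7745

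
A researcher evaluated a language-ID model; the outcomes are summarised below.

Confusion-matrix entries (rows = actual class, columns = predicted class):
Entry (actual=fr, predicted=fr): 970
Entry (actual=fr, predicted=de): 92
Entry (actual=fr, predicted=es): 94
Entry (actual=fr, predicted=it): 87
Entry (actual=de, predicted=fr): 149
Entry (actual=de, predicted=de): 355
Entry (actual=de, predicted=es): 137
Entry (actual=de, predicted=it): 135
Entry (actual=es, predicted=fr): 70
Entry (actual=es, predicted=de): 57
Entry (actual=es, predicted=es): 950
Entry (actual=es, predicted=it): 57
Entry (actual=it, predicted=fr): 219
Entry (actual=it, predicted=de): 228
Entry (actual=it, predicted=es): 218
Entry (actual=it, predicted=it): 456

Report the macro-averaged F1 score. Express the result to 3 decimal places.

0.611

Per-class F1 score (2·TP/(2·TP+FP+FN)):
  fr: TP=970, FP=149+70+219=438, FN=92+94+87=273 → 1940/2651 = 0.7318
  de: TP=355, FP=92+57+228=377, FN=149+137+135=421 → 710/1508 = 0.4708
  es: TP=950, FP=94+137+218=449, FN=70+57+57=184 → 1900/2533 = 0.7501
  it: TP=456, FP=87+135+57=279, FN=219+228+218=665 → 912/1856 = 0.4914
Macro-F1 score = mean = (0.7318 + 0.4708 + 0.7501 + 0.4914) / 4 = 0.611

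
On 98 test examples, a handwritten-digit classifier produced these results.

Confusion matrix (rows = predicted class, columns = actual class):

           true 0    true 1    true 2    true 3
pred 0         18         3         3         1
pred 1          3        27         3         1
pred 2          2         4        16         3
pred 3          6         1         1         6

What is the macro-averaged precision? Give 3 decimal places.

0.646

Per-class precision (TP/(TP+FP)):
  0: TP=18, FP=3+3+1=7 → 18/25 = 0.7200
  1: TP=27, FP=3+3+1=7 → 27/34 = 0.7941
  2: TP=16, FP=2+4+3=9 → 16/25 = 0.6400
  3: TP=6, FP=6+1+1=8 → 6/14 = 0.4286
Macro-precision = mean = (0.7200 + 0.7941 + 0.6400 + 0.4286) / 4 = 0.646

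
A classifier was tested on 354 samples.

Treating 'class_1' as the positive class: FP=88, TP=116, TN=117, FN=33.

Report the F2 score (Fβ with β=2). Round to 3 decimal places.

0.725

Fβ = (1+β²)·TP / ((1+β²)·TP + β²·FN + FP), with β²=4
= 5·116 / (5·116 + 4·33 + 88) = 0.725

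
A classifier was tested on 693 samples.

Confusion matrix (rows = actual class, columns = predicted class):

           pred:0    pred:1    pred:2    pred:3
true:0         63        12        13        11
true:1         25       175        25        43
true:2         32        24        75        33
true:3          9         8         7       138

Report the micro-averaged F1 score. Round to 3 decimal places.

Micro-averaging pools counts across classes: ΣTP=451, ΣFP=242, ΣFN=242.
Micro-F1 score = 2·TP/(2·TP+FP+FN) on pooled counts = 0.651 (equals overall accuracy in single-label multiclass).

0.651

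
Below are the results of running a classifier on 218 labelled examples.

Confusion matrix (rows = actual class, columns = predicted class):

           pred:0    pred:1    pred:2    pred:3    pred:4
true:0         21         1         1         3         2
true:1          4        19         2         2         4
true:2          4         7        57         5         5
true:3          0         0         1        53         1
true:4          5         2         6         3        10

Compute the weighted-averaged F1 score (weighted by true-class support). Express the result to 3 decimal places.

0.729

Per-class F1 score (2·TP/(2·TP+FP+FN)):
  0: TP=21, FP=4+4+0+5=13, FN=1+1+3+2=7 → 42/62 = 0.6774
  1: TP=19, FP=1+7+0+2=10, FN=4+2+2+4=12 → 38/60 = 0.6333
  2: TP=57, FP=1+2+1+6=10, FN=4+7+5+5=21 → 114/145 = 0.7862
  3: TP=53, FP=3+2+5+3=13, FN=0+0+1+1=2 → 106/121 = 0.8760
  4: TP=10, FP=2+4+5+1=12, FN=5+2+6+3=16 → 20/48 = 0.4167
Weighted-F1 score = Σ (supportᵢ/N)·F1 scoreᵢ with N=218: (28/218)·0.6774 + (31/218)·0.6333 + (78/218)·0.7862 + (55/218)·0.8760 + (26/218)·0.4167 = 0.729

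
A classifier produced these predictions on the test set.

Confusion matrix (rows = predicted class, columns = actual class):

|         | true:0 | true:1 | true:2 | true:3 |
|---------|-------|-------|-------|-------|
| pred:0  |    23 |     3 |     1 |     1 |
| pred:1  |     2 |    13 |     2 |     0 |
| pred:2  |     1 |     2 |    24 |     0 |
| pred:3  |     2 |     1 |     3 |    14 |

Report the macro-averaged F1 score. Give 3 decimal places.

0.796

Per-class F1 score (2·TP/(2·TP+FP+FN)):
  0: TP=23, FP=3+1+1=5, FN=2+1+2=5 → 46/56 = 0.8214
  1: TP=13, FP=2+2+0=4, FN=3+2+1=6 → 26/36 = 0.7222
  2: TP=24, FP=1+2+0=3, FN=1+2+3=6 → 48/57 = 0.8421
  3: TP=14, FP=2+1+3=6, FN=1+0+0=1 → 28/35 = 0.8000
Macro-F1 score = mean = (0.8214 + 0.7222 + 0.8421 + 0.8000) / 4 = 0.796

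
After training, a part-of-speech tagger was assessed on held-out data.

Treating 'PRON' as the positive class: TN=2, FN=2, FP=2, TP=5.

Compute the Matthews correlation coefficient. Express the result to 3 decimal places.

MCC = (TP·TN − FP·FN) / √((TP+FP)(TP+FN)(TN+FP)(TN+FN))
Numerator = 5·2 − 2·2 = 6
Denominator = √(7·7·4·4) = √784 = 28.0000
MCC = 6 / 28.0000 = 0.214

0.214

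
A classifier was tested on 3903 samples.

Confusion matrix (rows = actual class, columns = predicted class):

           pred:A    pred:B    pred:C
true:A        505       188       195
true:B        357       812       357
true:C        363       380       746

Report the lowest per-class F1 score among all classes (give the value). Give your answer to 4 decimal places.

0.4780

Per-class F1 score (2·TP/(2·TP+FP+FN)):
  A: TP=505, FP=357+363=720, FN=188+195=383 → 1010/2113 = 0.47799
  B: TP=812, FP=188+380=568, FN=357+357=714 → 1624/2906 = 0.55884
  C: TP=746, FP=195+357=552, FN=363+380=743 → 1492/2787 = 0.53534
Lowest is class 'A' with F1 score = 0.4780.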